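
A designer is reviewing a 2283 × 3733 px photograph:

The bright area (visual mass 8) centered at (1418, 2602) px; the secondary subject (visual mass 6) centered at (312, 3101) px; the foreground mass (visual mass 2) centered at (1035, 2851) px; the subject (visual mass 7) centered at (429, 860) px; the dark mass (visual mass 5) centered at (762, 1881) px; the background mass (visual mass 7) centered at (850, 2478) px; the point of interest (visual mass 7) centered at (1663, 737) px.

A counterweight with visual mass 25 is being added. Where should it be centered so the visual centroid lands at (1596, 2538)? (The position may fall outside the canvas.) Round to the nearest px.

(2690, 3480)

New total weight: (8 + 6 + 2 + 7 + 5 + 7 + 7) + 25 = 67.
x: need Σw·x = 67·1596 = 106932. Existing = 8·1418 + 6·312 + 2·1035 + 7·429 + 5·762 + 7·850 + 7·1663 = 39690. Remainder 67242 / 25 ≈ 2689.68.
y: need Σw·y = 67·2538 = 170046. Existing = 8·2602 + 6·3101 + 2·2851 + 7·860 + 5·1881 + 7·2478 + 7·737 = 83054. Remainder 86992 / 25 ≈ 3479.68.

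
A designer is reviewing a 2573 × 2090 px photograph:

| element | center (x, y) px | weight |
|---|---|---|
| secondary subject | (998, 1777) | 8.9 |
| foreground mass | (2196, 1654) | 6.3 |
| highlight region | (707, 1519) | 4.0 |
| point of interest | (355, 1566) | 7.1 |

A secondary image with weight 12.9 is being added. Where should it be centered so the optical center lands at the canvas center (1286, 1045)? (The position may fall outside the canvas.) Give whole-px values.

With the secondary image, Σw becomes 8.9 + 6.3 + 4.0 + 7.1 + 12.9 = 39.2.
x: need Σw·x = 39.2·1286 = 50411.2. Existing = 8.9·998 + 6.3·2196 + 4.0·707 + 7.1·355 = 28065.5. Remainder 22345.7 / 12.9 ≈ 1732.22.
y: need Σw·y = 39.2·1045 = 40964.0. Existing = 8.9·1777 + 6.3·1654 + 4.0·1519 + 7.1·1566 = 43430.1. Remainder -2466.1 / 12.9 ≈ -191.17.

(1732, -191)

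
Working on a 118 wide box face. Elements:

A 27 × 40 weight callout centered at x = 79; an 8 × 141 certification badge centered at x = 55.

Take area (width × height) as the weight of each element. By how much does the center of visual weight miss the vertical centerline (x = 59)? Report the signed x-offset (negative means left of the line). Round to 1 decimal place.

Areas → weights: weight callout 27·40 = 1080, certification badge 8·141 = 1128; Σw = 2208.
x-moment: 1080·79 + 1128·55 = 147360; centroid 147360/2208 ≈ 66.74.
Difference: 66.74 − 59 ≈ 7.74.

≈ 7.7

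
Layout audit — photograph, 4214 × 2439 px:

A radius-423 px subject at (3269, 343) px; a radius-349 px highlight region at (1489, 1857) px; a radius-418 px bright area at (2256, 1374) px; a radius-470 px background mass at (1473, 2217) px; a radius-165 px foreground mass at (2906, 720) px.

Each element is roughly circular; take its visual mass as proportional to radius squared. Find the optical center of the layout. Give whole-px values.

Weights ∝ r²: subject 423² = 178929, highlight region 349² = 121801, bright area 418² = 174724, background mass 470² = 220900, foreground mass 165² = 27225; Σw = 723579.
x-moment: 178929·3269 + 121801·1489 + 174724·2256 + 220900·1473 + 27225·2906 = 1564959484; centroid 1564959484/723579 ≈ 2162.80.
y-moment: 178929·343 + 121801·1857 + 174724·1374 + 220900·2217 + 27225·720 = 1036965180; centroid 1036965180/723579 ≈ 1433.11.

(2163, 1433)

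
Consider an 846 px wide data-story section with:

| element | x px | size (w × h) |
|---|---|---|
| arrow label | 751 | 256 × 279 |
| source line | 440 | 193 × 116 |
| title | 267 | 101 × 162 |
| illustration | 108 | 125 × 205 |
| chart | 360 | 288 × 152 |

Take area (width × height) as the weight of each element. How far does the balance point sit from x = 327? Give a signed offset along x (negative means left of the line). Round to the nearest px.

≈ 154 px

Taking area as weight: arrow label 256·279 = 71424, source line 193·116 = 22388, title 101·162 = 16362, illustration 125·205 = 25625, chart 288·152 = 43776. Sum 179575.
x-moment: 71424·751 + 22388·440 + 16362·267 + 25625·108 + 43776·360 = 86385658; centroid 86385658/179575 ≈ 481.06.
Difference: 481.06 − 327 ≈ 154.06.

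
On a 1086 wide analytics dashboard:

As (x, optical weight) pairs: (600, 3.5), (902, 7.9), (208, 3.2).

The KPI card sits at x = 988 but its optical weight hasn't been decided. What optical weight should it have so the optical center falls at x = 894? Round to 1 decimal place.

w ≈ 33.6

Existing Σw = 14.6 (3.5 + 7.9 + 3.2); existing moment 3.5·600 + 7.9·902 + 3.2·208 = 9891.4.
Set Σw·x/Σw = 894: (9891.4 + 988w) = 894·(14.6 + w).
Solving: w = (894·14.6 − 9891.4) / (988 − 894) = 3161.0 / 94 ≈ 33.63.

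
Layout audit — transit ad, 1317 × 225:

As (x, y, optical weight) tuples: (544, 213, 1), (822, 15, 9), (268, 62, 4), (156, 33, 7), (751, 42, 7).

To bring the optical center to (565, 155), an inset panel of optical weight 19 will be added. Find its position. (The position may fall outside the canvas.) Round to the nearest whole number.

(589, 324)

After adding the inset panel, total weight = 1 + 9 + 4 + 7 + 7 + 19 = 47.
x: target moment 47×565 = 26555; current 1·544 + 9·822 + 4·268 + 7·156 + 7·751 = 15363; the inset panel supplies 11192, so x = 11192/19 ≈ 589.05.
y: target moment 47×155 = 7285; current 1·213 + 9·15 + 4·62 + 7·33 + 7·42 = 1121; the inset panel supplies 6164, so y = 6164/19 ≈ 324.42.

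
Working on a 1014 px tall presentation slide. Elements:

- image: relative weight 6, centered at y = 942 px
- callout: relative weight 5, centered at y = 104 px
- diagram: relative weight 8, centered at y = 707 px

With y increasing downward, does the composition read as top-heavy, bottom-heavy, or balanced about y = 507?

Σw = 6 + 5 + 8 = 19.
Σw·y = 6·942 + 5·104 + 8·707 = 11828, so ȳ = 11828/19 ≈ 622.53.
622.5 vs midline 507 → bottom-heavy.

bottom-heavy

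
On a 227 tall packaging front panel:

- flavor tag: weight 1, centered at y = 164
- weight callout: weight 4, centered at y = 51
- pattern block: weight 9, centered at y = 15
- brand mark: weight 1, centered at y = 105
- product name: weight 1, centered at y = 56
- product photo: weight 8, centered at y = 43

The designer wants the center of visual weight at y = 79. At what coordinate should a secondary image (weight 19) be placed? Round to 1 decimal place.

y ≈ 125.7

After adding the secondary image, total weight = 1 + 4 + 9 + 1 + 1 + 8 + 19 = 43.
y: target moment 43×79 = 3397; current 1·164 + 4·51 + 9·15 + 1·105 + 1·56 + 8·43 = 1008; the secondary image supplies 2389, so y = 2389/19 ≈ 125.74.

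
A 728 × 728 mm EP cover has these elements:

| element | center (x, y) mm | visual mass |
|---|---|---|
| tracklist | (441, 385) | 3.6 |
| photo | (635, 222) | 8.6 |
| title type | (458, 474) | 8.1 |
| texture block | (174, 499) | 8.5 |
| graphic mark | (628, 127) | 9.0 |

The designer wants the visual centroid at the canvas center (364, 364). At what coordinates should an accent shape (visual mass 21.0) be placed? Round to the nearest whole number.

(167, 423)

With the accent shape, Σw becomes 3.6 + 8.6 + 8.1 + 8.5 + 9.0 + 21.0 = 58.8.
x: need Σw·x = 58.8·364 = 21403.2. Existing = 3.6·441 + 8.6·635 + 8.1·458 + 8.5·174 + 9.0·628 = 17889.4. Remainder 3513.8 / 21.0 ≈ 167.32.
y: need Σw·y = 58.8·364 = 21403.2. Existing = 3.6·385 + 8.6·222 + 8.1·474 + 8.5·499 + 9.0·127 = 12519.1. Remainder 8884.1 / 21.0 ≈ 423.05.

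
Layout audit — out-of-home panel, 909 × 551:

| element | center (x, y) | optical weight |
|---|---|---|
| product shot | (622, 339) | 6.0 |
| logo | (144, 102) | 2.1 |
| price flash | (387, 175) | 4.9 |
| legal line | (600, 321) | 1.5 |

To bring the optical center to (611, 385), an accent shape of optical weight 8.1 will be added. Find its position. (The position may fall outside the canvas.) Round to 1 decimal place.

(861.5, 631.3)

After adding the accent shape, total weight = 6.0 + 2.1 + 4.9 + 1.5 + 8.1 = 22.6.
x: need Σw·x = 22.6·611 = 13808.6. Existing = 6.0·622 + 2.1·144 + 4.9·387 + 1.5·600 = 6830.7. Remainder 6977.9 / 8.1 ≈ 861.47.
y: need Σw·y = 22.6·385 = 8701.0. Existing = 6.0·339 + 2.1·102 + 4.9·175 + 1.5·321 = 3587.2. Remainder 5113.8 / 8.1 ≈ 631.33.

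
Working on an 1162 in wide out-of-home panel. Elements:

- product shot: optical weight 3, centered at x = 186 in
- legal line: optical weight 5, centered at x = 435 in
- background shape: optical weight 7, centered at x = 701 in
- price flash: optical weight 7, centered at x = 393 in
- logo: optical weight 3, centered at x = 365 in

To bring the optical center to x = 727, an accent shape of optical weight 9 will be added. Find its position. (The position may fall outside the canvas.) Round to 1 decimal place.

x ≈ 1470.2

With the accent shape, Σw becomes 3 + 5 + 7 + 7 + 3 + 9 = 34.
x: target moment 34×727 = 24718; current 3·186 + 5·435 + 7·701 + 7·393 + 3·365 = 11486; the accent shape supplies 13232, so x = 13232/9 ≈ 1470.22.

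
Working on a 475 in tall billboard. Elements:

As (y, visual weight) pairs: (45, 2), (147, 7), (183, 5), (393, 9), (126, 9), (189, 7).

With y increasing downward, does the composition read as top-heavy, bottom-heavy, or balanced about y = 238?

Σw = 2 + 7 + 5 + 9 + 9 + 7 = 39.
y: (2·45 + 7·147 + 5·183 + 9·393 + 9·126 + 7·189) / 39 = 8028 / 39 ≈ 205.85
Since 205.8 is above (smaller y than) 238, the composition reads top-heavy.

top-heavy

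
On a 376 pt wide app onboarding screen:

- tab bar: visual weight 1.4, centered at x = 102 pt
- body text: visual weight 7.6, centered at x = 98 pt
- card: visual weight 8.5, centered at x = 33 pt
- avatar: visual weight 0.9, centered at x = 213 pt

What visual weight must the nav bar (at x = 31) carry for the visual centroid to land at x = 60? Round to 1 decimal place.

w ≈ 8.8

Existing Σw = 18.4 (1.4 + 7.6 + 8.5 + 0.9); existing moment 1.4·102 + 7.6·98 + 8.5·33 + 0.9·213 = 1359.8.
Balance at x = 60 requires (1359.8 + w·31) / (18.4 + w) = 60.
Rearranging, w·(31 − 60) = 60·18.4 − 1359.8 = -255.8, so w ≈ -255.8/-29 = 8.82.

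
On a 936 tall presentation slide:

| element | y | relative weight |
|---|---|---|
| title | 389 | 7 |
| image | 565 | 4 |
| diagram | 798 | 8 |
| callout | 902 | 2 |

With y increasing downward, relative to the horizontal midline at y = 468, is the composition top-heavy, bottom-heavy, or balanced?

bottom-heavy

Σw = 7 + 4 + 8 + 2 = 21.
y: (7·389 + 4·565 + 8·798 + 2·902) / 21 = 13171 / 21 ≈ 627.19
Since 627.2 is below (larger y than) 468, the composition reads bottom-heavy.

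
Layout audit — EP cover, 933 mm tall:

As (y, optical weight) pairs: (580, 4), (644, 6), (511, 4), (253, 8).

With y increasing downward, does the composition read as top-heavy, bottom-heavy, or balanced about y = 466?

Σw = 4 + 6 + 4 + 8 = 22.
y-moment: 4·580 + 6·644 + 4·511 + 8·253 = 10252; centroid 10252/22 ≈ 466.00.
The centroid 466.00 matches the midline at 466, so the layout is balanced.

balanced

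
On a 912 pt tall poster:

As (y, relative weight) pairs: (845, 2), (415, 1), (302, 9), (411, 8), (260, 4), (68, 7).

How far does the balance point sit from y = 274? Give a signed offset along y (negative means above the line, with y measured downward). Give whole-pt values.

≈ 37 pt

Total weight = 2 + 1 + 9 + 8 + 4 + 7 = 31.
y: moment 9627 / weight 31 ≈ 310.55
Offset from y = 274: 310.55 − 274 ≈ 36.55.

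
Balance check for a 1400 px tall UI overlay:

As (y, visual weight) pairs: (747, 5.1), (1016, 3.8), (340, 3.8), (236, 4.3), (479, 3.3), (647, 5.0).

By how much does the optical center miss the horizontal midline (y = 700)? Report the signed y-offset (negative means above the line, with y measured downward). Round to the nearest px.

≈ -115 px

Weights sum to 5.1 + 3.8 + 3.8 + 4.3 + 3.3 + 5.0 = 25.3.
Σw·y = 5.1·747 + 3.8·1016 + 3.8·340 + 4.3·236 + 3.3·479 + 5.0·647 = 14793.0, so ȳ = 14793.0/25.3 ≈ 584.70.
Offset from y = 700: 584.70 − 700 ≈ -115.30.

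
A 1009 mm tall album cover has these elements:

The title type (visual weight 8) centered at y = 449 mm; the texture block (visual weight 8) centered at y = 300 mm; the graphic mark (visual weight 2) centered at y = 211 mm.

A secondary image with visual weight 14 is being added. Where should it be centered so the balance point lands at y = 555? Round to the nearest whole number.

With the secondary image, Σw becomes 8 + 8 + 2 + 14 = 32.
Along y: (6414 + 14·y) / 32 = 555 (existing moment 8·449 + 8·300 + 2·211 = 6414) ⇒ y = (17760 − 6414) / 14 ≈ 810.43.

y ≈ 810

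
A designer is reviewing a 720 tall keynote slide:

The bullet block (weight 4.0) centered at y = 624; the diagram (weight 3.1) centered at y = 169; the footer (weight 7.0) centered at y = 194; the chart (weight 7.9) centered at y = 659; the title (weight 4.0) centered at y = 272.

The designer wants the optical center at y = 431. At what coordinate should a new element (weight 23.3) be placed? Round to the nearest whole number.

After adding the new element, total weight = 4.0 + 3.1 + 7.0 + 7.9 + 4.0 + 23.3 = 49.3.
Along y: (10672.0 + 23.3·y) / 49.3 = 431 (existing moment 4.0·624 + 3.1·169 + 7.0·194 + 7.9·659 + 4.0·272 = 10672.0) ⇒ y = (21248.3 − 10672.0) / 23.3 ≈ 453.92.

y ≈ 454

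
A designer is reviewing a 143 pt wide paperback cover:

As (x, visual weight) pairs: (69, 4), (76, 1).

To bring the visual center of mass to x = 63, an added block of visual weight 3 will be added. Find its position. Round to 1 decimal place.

x ≈ 50.7

After adding the added block, total weight = 4 + 1 + 3 = 8.
x: need Σw·x = 8·63 = 504. Existing = 4·69 + 1·76 = 352. Remainder 152 / 3 ≈ 50.67.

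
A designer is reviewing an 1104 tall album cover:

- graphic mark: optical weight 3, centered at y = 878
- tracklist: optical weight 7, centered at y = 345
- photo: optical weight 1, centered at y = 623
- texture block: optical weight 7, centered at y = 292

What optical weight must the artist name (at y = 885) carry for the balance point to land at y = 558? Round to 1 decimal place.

Fixed elements: Σw = 3 + 7 + 1 + 7 = 18, Σw·y = 3·878 + 7·345 + 1·623 + 7·292 = 7716.
Balance at y = 558 requires (7716 + w·885) / (18 + w) = 558.
Solving: w = (558·18 − 7716) / (885 − 558) = 2328 / 327 ≈ 7.12.

w ≈ 7.1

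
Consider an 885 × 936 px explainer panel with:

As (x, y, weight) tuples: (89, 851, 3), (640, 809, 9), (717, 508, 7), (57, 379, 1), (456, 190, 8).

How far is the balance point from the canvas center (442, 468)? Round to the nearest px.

≈ 115 px

Total weight = 3 + 9 + 7 + 1 + 8 = 28.
x-moment: 3·89 + 9·640 + 7·717 + 1·57 + 8·456 = 14751; centroid 14751/28 ≈ 526.82.
y-moment: 3·851 + 9·809 + 7·508 + 1·379 + 8·190 = 15289; centroid 15289/28 ≈ 546.04.
Offset from (442, 468): Δx ≈ 84.82, Δy ≈ 78.04; distance = √(Δx² + Δy²) ≈ 115.26.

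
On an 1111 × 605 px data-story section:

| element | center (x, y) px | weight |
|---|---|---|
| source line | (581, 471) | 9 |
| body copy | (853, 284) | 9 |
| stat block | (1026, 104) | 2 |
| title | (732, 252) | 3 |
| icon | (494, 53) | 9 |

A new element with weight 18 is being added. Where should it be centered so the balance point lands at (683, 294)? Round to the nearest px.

New total weight: (9 + 9 + 2 + 3 + 9) + 18 = 50.
x: target moment 50×683 = 34150; current 9·581 + 9·853 + 2·1026 + 3·732 + 9·494 = 21600; the new element supplies 12550, so x = 12550/18 ≈ 697.22.
y: target moment 50×294 = 14700; current 9·471 + 9·284 + 2·104 + 3·252 + 9·53 = 8236; the new element supplies 6464, so y = 6464/18 ≈ 359.11.

(697, 359)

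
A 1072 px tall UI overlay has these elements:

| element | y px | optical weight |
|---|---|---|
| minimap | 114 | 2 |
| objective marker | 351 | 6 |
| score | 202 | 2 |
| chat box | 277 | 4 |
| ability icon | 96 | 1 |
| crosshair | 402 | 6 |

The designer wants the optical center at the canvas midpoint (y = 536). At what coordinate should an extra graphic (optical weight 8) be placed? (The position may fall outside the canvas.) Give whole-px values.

New total weight: (2 + 6 + 2 + 4 + 1 + 6) + 8 = 29.
Along y: (6354 + 8·y) / 29 = 536 (existing moment 2·114 + 6·351 + 2·202 + 4·277 + 1·96 + 6·402 = 6354) ⇒ y = (15544 − 6354) / 8 ≈ 1148.75.

y ≈ 1149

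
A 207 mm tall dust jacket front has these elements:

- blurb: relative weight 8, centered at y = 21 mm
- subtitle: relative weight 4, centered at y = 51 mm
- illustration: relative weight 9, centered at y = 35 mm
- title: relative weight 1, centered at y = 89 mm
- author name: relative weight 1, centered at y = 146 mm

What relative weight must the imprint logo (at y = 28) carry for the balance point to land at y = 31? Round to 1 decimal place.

Existing Σw = 23 (8 + 4 + 9 + 1 + 1); existing moment 8·21 + 4·51 + 9·35 + 1·89 + 1·146 = 922.
For the centroid to hit 31: (922 + w·28) / (23 + w) = 31.
Solving: w = (31·23 − 922) / (28 − 31) = -209 / -3 ≈ 69.67.

w ≈ 69.7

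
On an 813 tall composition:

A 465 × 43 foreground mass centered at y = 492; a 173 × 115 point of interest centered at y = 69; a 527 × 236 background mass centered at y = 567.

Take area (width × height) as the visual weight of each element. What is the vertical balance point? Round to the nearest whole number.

y ≈ 498

Areas: foreground mass 465·43 = 19995, point of interest 173·115 = 19895, background mass 527·236 = 124372. Total weight = 164262.
y-moment: 19995·492 + 19895·69 + 124372·567 = 81729219; centroid 81729219/164262 ≈ 497.55.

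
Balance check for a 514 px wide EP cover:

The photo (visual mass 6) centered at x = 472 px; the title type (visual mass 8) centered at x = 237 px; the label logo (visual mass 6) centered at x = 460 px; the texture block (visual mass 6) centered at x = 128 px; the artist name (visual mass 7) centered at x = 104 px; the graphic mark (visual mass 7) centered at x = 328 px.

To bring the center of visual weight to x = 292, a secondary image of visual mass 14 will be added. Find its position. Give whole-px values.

After adding the secondary image, total weight = 6 + 8 + 6 + 6 + 7 + 7 + 14 = 54.
Along x: (11280 + 14·x) / 54 = 292 (existing moment 6·472 + 8·237 + 6·460 + 6·128 + 7·104 + 7·328 = 11280) ⇒ x = (15768 − 11280) / 14 ≈ 320.57.

x ≈ 321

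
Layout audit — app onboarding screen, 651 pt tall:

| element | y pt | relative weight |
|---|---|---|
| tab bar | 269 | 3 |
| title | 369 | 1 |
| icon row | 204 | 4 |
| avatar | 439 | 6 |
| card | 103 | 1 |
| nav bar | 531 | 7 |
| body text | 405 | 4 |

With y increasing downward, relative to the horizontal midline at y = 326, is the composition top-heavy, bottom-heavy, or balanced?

bottom-heavy

Total weight = 3 + 1 + 4 + 6 + 1 + 7 + 4 = 26.
Σw·y = 3·269 + 1·369 + 4·204 + 6·439 + 1·103 + 7·531 + 4·405 = 10066, so ȳ = 10066/26 ≈ 387.15.
387.2 vs midline 326 → bottom-heavy.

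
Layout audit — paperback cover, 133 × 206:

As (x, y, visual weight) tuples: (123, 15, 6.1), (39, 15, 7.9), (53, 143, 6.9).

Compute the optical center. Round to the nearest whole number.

(68, 57)

Σw = 6.1 + 7.9 + 6.9 = 20.9.
Σw·x = 6.1·123 + 7.9·39 + 6.9·53 = 1424.1, so x̄ = 1424.1/20.9 ≈ 68.14.
Σw·y = 6.1·15 + 7.9·15 + 6.9·143 = 1196.7, so ȳ = 1196.7/20.9 ≈ 57.26.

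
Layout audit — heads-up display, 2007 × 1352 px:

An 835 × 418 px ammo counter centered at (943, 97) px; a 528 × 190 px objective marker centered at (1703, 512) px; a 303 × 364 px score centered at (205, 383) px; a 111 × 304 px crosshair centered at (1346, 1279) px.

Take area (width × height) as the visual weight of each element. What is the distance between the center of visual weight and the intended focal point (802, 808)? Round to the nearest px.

≈ 543 px

Areas: ammo counter 835·418 = 349030, objective marker 528·190 = 100320, score 303·364 = 110292, crosshair 111·304 = 33744. Total weight = 593386.
Σw·x = 349030·943 + 100320·1703 + 110292·205 + 33744·1346 = 568009534, so x̄ = 568009534/593386 ≈ 957.23.
Σw·y = 349030·97 + 100320·512 + 110292·383 + 33744·1279 = 170620162, so ȳ = 170620162/593386 ≈ 287.54.
Relative to (802, 808): Δ = (155.23, -520.46); |Δ| = √(155.23² + -520.46²) ≈ 543.12.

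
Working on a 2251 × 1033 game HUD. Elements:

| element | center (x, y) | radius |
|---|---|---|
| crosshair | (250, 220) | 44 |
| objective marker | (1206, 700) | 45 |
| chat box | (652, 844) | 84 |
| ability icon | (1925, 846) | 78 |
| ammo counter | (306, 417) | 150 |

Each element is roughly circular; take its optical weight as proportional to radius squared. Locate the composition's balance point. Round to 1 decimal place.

(659.7, 563.8)

r² weights: crosshair 44² = 1936, objective marker 45² = 2025, chat box 84² = 7056, ability icon 78² = 6084, ammo counter 150² = 22500. Total = 39601.
x-moment: 1936·250 + 2025·1206 + 7056·652 + 6084·1925 + 22500·306 = 26123362; centroid 26123362/39601 ≈ 659.66.
y-moment: 1936·220 + 2025·700 + 7056·844 + 6084·846 + 22500·417 = 22328248; centroid 22328248/39601 ≈ 563.83.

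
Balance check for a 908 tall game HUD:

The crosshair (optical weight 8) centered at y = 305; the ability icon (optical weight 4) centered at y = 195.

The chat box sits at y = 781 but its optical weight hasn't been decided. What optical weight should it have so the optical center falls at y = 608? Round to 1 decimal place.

Existing Σw = 12 (8 + 4); existing moment 8·305 + 4·195 = 3220.
For the centroid to hit 608: (3220 + w·781) / (12 + w) = 608.
Rearranging, w·(781 − 608) = 608·12 − 3220 = 4076, so w ≈ 4076/173 = 23.56.

w ≈ 23.6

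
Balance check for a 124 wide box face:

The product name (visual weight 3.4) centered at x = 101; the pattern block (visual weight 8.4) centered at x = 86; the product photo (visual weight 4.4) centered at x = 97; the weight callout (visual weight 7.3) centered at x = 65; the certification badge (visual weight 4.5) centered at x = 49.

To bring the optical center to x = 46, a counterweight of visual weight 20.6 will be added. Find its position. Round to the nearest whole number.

After adding the counterweight, total weight = 3.4 + 8.4 + 4.4 + 7.3 + 4.5 + 20.6 = 48.6.
Along x: (2187.6 + 20.6·x) / 48.6 = 46 (existing moment 3.4·101 + 8.4·86 + 4.4·97 + 7.3·65 + 4.5·49 = 2187.6) ⇒ x = (2235.6 − 2187.6) / 20.6 ≈ 2.33.

x ≈ 2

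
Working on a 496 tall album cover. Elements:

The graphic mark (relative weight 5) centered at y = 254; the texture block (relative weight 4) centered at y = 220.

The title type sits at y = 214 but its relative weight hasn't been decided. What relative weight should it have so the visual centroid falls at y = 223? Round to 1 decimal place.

Fixed elements: Σw = 5 + 4 = 9, Σw·y = 5·254 + 4·220 = 2150.
Balance at y = 223 requires (2150 + w·214) / (9 + w) = 223.
Solving: w = (223·9 − 2150) / (214 − 223) = -143 / -9 ≈ 15.89.

w ≈ 15.9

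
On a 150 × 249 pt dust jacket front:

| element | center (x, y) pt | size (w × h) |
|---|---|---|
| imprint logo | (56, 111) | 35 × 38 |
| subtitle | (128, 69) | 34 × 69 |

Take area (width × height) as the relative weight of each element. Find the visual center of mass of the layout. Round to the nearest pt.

Areas: imprint logo 35·38 = 1330, subtitle 34·69 = 2346. Total weight = 3676.
Σw·x = 1330·56 + 2346·128 = 374768, so x̄ = 374768/3676 ≈ 101.95.
Σw·y = 1330·111 + 2346·69 = 309504, so ȳ = 309504/3676 ≈ 84.20.

(102, 84)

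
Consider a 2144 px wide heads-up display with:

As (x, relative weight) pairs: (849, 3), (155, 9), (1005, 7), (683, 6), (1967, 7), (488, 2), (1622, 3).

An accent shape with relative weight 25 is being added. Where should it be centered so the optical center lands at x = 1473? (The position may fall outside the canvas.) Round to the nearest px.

x ≈ 2266

After adding the accent shape, total weight = 3 + 9 + 7 + 6 + 7 + 2 + 3 + 25 = 62.
Along x: (34686 + 25·x) / 62 = 1473 (existing moment 3·849 + 9·155 + 7·1005 + 6·683 + 7·1967 + 2·488 + 3·1622 = 34686) ⇒ x = (91326 − 34686) / 25 ≈ 2265.60.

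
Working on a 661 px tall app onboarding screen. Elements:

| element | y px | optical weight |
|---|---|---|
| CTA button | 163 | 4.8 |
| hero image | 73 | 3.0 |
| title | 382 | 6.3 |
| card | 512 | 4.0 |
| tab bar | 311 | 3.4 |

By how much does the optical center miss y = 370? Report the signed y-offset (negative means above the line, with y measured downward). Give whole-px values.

≈ -67 px

Σw = 4.8 + 3.0 + 6.3 + 4.0 + 3.4 = 21.5.
Σw·y = 4.8·163 + 3.0·73 + 6.3·382 + 4.0·512 + 3.4·311 = 6513.4, so ȳ = 6513.4/21.5 ≈ 302.95.
Difference: 302.95 − 370 ≈ -67.05.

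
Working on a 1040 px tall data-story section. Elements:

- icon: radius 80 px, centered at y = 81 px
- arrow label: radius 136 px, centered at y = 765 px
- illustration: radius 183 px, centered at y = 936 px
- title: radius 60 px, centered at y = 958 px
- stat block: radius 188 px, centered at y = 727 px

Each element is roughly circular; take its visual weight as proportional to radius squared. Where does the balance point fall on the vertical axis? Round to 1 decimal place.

y ≈ 772.2

Weights ∝ r²: icon 80² = 6400, arrow label 136² = 18496, illustration 183² = 33489, title 60² = 3600, stat block 188² = 35344; Σw = 97329.
y: (6400·81 + 18496·765 + 33489·936 + 3600·958 + 35344·727) / 97329 = 75157432 / 97329 ≈ 772.20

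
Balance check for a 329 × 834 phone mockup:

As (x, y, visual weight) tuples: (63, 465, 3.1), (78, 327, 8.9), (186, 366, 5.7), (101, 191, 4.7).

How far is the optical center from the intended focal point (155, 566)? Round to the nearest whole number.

Weights sum to 3.1 + 8.9 + 5.7 + 4.7 = 22.4.
Σw·x = 3.1·63 + 8.9·78 + 5.7·186 + 4.7·101 = 2424.4, so x̄ = 2424.4/22.4 ≈ 108.23.
Σw·y = 3.1·465 + 8.9·327 + 5.7·366 + 4.7·191 = 7335.7, so ȳ = 7335.7/22.4 ≈ 327.49.
Relative to (155, 566): Δ = (-46.77, -238.51); |Δ| = √(-46.77² + -238.51²) ≈ 243.06.

≈ 243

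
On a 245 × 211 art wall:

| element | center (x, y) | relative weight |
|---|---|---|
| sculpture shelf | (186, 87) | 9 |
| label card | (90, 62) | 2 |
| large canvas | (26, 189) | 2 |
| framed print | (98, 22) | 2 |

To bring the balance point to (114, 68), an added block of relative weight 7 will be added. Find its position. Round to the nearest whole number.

After adding the added block, total weight = 9 + 2 + 2 + 2 + 7 = 22.
Along x: (2102 + 7·x) / 22 = 114 (existing moment 9·186 + 2·90 + 2·26 + 2·98 = 2102) ⇒ x = (2508 − 2102) / 7 ≈ 58.00.
Along y: (1329 + 7·y) / 22 = 68 (existing moment 9·87 + 2·62 + 2·189 + 2·22 = 1329) ⇒ y = (1496 − 1329) / 7 ≈ 23.86.

(58, 24)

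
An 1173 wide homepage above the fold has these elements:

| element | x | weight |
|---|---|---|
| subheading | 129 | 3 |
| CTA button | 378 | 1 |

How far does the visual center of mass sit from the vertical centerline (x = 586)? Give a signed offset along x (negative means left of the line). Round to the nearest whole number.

Weights sum to 3 + 1 = 4.
Σw·x = 3·129 + 1·378 = 765, so x̄ = 765/4 ≈ 191.25.
Against x = 586, that's 191.25 − 586 = -394.75.

≈ -395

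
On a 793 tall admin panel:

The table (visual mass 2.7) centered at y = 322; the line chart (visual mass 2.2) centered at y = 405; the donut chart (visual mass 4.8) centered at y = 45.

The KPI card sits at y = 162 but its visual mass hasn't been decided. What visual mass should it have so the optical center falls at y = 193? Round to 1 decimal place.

w ≈ 3.4

Existing Σw = 9.7 (2.7 + 2.2 + 4.8); existing moment 2.7·322 + 2.2·405 + 4.8·45 = 1976.4.
For the centroid to hit 193: (1976.4 + w·162) / (9.7 + w) = 193.
So w = (193·9.7 − 1976.4)/(162 − 193) = -104.3/-31 ≈ 3.36.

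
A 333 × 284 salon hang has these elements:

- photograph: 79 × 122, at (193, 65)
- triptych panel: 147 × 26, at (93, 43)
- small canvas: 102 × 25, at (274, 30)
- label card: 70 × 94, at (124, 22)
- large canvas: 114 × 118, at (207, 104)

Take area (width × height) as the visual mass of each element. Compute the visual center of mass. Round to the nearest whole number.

(181, 67)

Taking area as weight: photograph 79·122 = 9638, triptych panel 147·26 = 3822, small canvas 102·25 = 2550, label card 70·94 = 6580, large canvas 114·118 = 13452. Sum 36042.
x-moment: 9638·193 + 3822·93 + 2550·274 + 6580·124 + 13452·207 = 6514764; centroid 6514764/36042 ≈ 180.75.
y-moment: 9638·65 + 3822·43 + 2550·30 + 6580·22 + 13452·104 = 2411084; centroid 2411084/36042 ≈ 66.90.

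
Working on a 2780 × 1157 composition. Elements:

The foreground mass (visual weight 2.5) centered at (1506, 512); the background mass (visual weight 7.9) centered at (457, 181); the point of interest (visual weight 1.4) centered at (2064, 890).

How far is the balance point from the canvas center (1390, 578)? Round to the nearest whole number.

≈ 574

Σw = 2.5 + 7.9 + 1.4 = 11.8.
Σw·x = 2.5·1506 + 7.9·457 + 1.4·2064 = 10264.9, so x̄ = 10264.9/11.8 ≈ 869.91.
Σw·y = 2.5·512 + 7.9·181 + 1.4·890 = 3955.9, so ȳ = 3955.9/11.8 ≈ 335.25.
Relative to (1390, 578): Δ = (-520.09, -242.75); |Δ| = √(-520.09² + -242.75²) ≈ 573.96.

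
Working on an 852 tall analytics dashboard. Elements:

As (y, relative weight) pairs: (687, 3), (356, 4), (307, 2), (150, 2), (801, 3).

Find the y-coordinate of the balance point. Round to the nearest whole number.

Weights sum to 3 + 4 + 2 + 2 + 3 = 14.
Σw·y = 3·687 + 4·356 + 2·307 + 2·150 + 3·801 = 6802, so ȳ = 6802/14 ≈ 485.86.

y ≈ 486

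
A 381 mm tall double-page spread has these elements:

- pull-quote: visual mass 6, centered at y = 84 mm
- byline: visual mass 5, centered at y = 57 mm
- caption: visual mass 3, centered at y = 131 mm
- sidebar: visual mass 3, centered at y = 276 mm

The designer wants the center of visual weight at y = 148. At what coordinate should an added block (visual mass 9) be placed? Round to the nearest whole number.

y ≈ 204

With the added block, Σw becomes 6 + 5 + 3 + 3 + 9 = 26.
y: need Σw·y = 26·148 = 3848. Existing = 6·84 + 5·57 + 3·131 + 3·276 = 2010. Remainder 1838 / 9 ≈ 204.22.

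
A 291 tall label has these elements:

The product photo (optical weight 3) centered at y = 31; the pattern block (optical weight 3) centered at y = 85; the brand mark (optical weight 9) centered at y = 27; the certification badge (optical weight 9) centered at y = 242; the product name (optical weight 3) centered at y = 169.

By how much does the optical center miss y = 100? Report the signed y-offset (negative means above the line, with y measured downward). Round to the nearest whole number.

Σw = 3 + 3 + 9 + 9 + 3 = 27.
Σw·y = 3·31 + 3·85 + 9·27 + 9·242 + 3·169 = 3276, so ȳ = 3276/27 ≈ 121.33.
Difference: 121.33 − 100 ≈ 21.33.

≈ 21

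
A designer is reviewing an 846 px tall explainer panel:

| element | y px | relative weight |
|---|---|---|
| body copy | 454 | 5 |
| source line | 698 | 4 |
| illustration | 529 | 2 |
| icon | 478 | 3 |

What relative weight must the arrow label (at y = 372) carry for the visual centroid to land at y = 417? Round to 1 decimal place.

w ≈ 38.1

Existing Σw = 14 (5 + 4 + 2 + 3); existing moment 5·454 + 4·698 + 2·529 + 3·478 = 7554.
Balance at y = 417 requires (7554 + w·372) / (14 + w) = 417.
So w = (417·14 − 7554)/(372 − 417) = -1716/-45 ≈ 38.13.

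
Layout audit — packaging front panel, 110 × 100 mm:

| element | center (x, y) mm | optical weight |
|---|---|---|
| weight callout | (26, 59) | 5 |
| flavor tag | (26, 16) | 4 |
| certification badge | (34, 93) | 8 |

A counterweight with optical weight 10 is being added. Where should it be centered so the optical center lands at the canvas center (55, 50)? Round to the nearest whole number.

(98, 25)

New total weight: (5 + 4 + 8) + 10 = 27.
Along x: (506 + 10·x) / 27 = 55 (existing moment 5·26 + 4·26 + 8·34 = 506) ⇒ x = (1485 − 506) / 10 ≈ 97.90.
Along y: (1103 + 10·y) / 27 = 50 (existing moment 5·59 + 4·16 + 8·93 = 1103) ⇒ y = (1350 − 1103) / 10 ≈ 24.70.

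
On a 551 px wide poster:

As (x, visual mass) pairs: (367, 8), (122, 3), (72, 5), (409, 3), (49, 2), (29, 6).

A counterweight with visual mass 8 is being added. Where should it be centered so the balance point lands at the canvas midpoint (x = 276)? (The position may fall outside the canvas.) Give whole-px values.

With the counterweight, Σw becomes 8 + 3 + 5 + 3 + 2 + 6 + 8 = 35.
x: target moment 35×276 = 9660; current 8·367 + 3·122 + 5·72 + 3·409 + 2·49 + 6·29 = 5161; the counterweight supplies 4499, so x = 4499/8 ≈ 562.38.

x ≈ 562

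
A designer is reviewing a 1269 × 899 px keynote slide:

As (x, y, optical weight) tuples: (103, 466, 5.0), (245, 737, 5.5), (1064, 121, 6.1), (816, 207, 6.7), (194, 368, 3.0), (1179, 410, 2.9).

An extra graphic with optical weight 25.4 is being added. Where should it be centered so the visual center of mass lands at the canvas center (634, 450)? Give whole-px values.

(661, 542)

After adding the extra graphic, total weight = 5.0 + 5.5 + 6.1 + 6.7 + 3.0 + 2.9 + 25.4 = 54.6.
x: need Σw·x = 54.6·634 = 34616.4. Existing = 5.0·103 + 5.5·245 + 6.1·1064 + 6.7·816 + 3.0·194 + 2.9·1179 = 17821.2. Remainder 16795.2 / 25.4 ≈ 661.23.
y: need Σw·y = 54.6·450 = 24570.0. Existing = 5.0·466 + 5.5·737 + 6.1·121 + 6.7·207 + 3.0·368 + 2.9·410 = 10801.5. Remainder 13768.5 / 25.4 ≈ 542.07.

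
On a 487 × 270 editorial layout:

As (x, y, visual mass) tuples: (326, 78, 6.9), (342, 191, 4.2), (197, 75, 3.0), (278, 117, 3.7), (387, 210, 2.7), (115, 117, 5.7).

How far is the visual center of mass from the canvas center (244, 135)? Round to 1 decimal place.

Σw = 6.9 + 4.2 + 3.0 + 3.7 + 2.7 + 5.7 = 26.2.
Σw·x = 6.9·326 + 4.2·342 + 3.0·197 + 3.7·278 + 2.7·387 + 5.7·115 = 7005.8, so x̄ = 7005.8/26.2 ≈ 267.40.
Σw·y = 6.9·78 + 4.2·191 + 3.0·75 + 3.7·117 + 2.7·210 + 5.7·117 = 3232.2, so ȳ = 3232.2/26.2 ≈ 123.37.
Relative to (244, 135): Δ = (23.40, -11.63); |Δ| = √(23.40² + -11.63²) ≈ 26.13.

≈ 26.1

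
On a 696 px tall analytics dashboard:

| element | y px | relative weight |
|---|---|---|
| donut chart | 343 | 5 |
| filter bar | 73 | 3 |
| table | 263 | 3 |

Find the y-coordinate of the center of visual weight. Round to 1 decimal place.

Σw = 5 + 3 + 3 = 11.
y-moment: 5·343 + 3·73 + 3·263 = 2723; centroid 2723/11 ≈ 247.55.

y ≈ 247.5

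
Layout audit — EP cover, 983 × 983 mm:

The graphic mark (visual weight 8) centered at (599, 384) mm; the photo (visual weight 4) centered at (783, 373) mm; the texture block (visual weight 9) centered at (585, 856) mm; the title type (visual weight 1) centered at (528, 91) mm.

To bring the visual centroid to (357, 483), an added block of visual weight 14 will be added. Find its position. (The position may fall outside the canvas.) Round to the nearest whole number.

New total weight: (8 + 4 + 9 + 1) + 14 = 36.
x: need Σw·x = 36·357 = 12852. Existing = 8·599 + 4·783 + 9·585 + 1·528 = 13717. Remainder -865 / 14 ≈ -61.79.
y: need Σw·y = 36·483 = 17388. Existing = 8·384 + 4·373 + 9·856 + 1·91 = 12359. Remainder 5029 / 14 ≈ 359.21.

(-62, 359)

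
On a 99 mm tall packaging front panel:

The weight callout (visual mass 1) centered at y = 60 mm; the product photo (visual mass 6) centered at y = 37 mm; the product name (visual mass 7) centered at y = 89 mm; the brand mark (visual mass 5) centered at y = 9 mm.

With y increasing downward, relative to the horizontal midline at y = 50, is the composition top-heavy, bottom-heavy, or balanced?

Σw = 1 + 6 + 7 + 5 = 19.
y-moment: 1·60 + 6·37 + 7·89 + 5·9 = 950; centroid 950/19 ≈ 50.00.
That equals the midline 50 — balanced.

balanced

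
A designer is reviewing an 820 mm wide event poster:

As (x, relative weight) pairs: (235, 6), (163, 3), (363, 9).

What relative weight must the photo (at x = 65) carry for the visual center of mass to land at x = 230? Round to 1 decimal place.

w ≈ 6.2

Fixed elements: Σw = 6 + 3 + 9 = 18, Σw·x = 6·235 + 3·163 + 9·363 = 5166.
For the centroid to hit 230: (5166 + w·65) / (18 + w) = 230.
Rearranging, w·(65 − 230) = 230·18 − 5166 = -1026, so w ≈ -1026/-165 = 6.22.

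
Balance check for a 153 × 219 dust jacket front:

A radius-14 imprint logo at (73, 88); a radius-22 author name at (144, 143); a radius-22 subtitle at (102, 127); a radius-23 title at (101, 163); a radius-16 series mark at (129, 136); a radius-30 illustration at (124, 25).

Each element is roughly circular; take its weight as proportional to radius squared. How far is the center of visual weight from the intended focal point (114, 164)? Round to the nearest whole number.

Weights ∝ r²: imprint logo 14² = 196, author name 22² = 484, subtitle 22² = 484, title 23² = 529, series mark 16² = 256, illustration 30² = 900; Σw = 2849.
Σw·x = 196·73 + 484·144 + 484·102 + 529·101 + 256·129 + 900·124 = 331425, so x̄ = 331425/2849 ≈ 116.33.
Σw·y = 196·88 + 484·143 + 484·127 + 529·163 + 256·136 + 900·25 = 291471, so ȳ = 291471/2849 ≈ 102.31.
From (114, 164): dx = 2.33, dy = -61.69, so the distance is √(dx²+dy²) ≈ 61.74.

≈ 62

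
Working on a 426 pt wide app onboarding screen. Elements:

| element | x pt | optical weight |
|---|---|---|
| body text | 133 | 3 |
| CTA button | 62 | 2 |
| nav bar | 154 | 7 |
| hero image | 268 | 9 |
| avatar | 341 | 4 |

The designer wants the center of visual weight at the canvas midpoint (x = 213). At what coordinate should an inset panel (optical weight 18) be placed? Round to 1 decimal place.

With the inset panel, Σw becomes 3 + 2 + 7 + 9 + 4 + 18 = 43.
Along x: (5377 + 18·x) / 43 = 213 (existing moment 3·133 + 2·62 + 7·154 + 9·268 + 4·341 = 5377) ⇒ x = (9159 − 5377) / 18 ≈ 210.11.

x ≈ 210.1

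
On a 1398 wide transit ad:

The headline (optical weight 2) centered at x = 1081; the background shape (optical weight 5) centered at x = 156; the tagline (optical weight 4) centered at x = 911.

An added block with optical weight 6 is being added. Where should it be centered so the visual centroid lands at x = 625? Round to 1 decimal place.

x ≈ 673.2

After adding the added block, total weight = 2 + 5 + 4 + 6 = 17.
Along x: (6586 + 6·x) / 17 = 625 (existing moment 2·1081 + 5·156 + 4·911 = 6586) ⇒ x = (10625 − 6586) / 6 ≈ 673.17.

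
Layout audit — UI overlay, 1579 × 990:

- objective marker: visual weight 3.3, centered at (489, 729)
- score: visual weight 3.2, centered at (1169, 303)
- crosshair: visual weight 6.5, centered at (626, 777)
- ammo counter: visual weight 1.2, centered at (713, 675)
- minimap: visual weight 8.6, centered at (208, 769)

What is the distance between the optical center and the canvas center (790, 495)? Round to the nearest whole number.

Weights sum to 3.3 + 3.2 + 6.5 + 1.2 + 8.6 = 22.8.
x: (3.3·489 + 3.2·1169 + 6.5·626 + 1.2·713 + 8.6·208) / 22.8 = 12067.9 / 22.8 ≈ 529.29
y: (3.3·729 + 3.2·303 + 6.5·777 + 1.2·675 + 8.6·769) / 22.8 = 15849.2 / 22.8 ≈ 695.14
From (790, 495): dx = -260.71, dy = 200.14, so the distance is √(dx²+dy²) ≈ 328.67.

≈ 329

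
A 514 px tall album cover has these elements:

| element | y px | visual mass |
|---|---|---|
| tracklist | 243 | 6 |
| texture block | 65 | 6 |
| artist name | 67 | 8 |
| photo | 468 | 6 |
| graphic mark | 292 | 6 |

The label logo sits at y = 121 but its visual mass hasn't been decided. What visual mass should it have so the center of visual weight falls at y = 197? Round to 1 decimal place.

w ≈ 8.4

Known weights sum to 6 + 6 + 8 + 6 + 6 = 32; their moment is 6·243 + 6·65 + 8·67 + 6·468 + 6·292 = 6944.
Balance at y = 197 requires (6944 + w·121) / (32 + w) = 197.
Rearranging, w·(121 − 197) = 197·32 − 6944 = -640, so w ≈ -640/-76 = 8.42.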